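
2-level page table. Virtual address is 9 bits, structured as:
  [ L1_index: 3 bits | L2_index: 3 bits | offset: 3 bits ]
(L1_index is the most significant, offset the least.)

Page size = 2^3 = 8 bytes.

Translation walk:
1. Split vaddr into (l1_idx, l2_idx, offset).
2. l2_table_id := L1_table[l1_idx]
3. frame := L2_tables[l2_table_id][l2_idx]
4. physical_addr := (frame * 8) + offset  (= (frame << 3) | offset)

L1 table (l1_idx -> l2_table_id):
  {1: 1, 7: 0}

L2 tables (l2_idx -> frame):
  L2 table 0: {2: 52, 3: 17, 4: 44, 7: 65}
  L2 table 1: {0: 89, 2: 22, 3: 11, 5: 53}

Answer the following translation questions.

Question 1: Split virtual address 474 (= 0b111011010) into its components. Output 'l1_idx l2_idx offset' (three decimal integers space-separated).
vaddr = 474 = 0b111011010
  top 3 bits -> l1_idx = 7
  next 3 bits -> l2_idx = 3
  bottom 3 bits -> offset = 2

Answer: 7 3 2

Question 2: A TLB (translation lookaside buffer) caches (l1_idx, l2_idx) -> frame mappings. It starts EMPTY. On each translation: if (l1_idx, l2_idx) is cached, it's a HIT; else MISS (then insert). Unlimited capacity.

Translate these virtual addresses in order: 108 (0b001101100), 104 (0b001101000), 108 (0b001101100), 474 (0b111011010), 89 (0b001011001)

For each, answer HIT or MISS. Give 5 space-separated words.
Answer: MISS HIT HIT MISS MISS

Derivation:
vaddr=108: (1,5) not in TLB -> MISS, insert
vaddr=104: (1,5) in TLB -> HIT
vaddr=108: (1,5) in TLB -> HIT
vaddr=474: (7,3) not in TLB -> MISS, insert
vaddr=89: (1,3) not in TLB -> MISS, insert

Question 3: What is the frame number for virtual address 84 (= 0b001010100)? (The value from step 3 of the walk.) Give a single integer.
vaddr = 84: l1_idx=1, l2_idx=2
L1[1] = 1; L2[1][2] = 22

Answer: 22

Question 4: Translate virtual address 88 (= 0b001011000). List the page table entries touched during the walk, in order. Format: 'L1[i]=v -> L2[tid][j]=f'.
vaddr = 88 = 0b001011000
Split: l1_idx=1, l2_idx=3, offset=0

Answer: L1[1]=1 -> L2[1][3]=11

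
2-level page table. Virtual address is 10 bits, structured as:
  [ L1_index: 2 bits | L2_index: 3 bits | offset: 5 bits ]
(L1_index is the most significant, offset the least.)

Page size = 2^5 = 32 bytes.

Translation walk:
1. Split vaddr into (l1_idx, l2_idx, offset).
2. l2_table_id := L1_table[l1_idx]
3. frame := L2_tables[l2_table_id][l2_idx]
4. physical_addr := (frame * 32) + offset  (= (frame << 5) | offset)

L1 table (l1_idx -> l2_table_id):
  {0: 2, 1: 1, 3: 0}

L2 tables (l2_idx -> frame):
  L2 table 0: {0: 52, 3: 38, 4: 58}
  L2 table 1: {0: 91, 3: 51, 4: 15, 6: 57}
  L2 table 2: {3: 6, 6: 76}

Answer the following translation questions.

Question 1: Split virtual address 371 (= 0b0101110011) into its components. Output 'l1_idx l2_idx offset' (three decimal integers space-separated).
vaddr = 371 = 0b0101110011
  top 2 bits -> l1_idx = 1
  next 3 bits -> l2_idx = 3
  bottom 5 bits -> offset = 19

Answer: 1 3 19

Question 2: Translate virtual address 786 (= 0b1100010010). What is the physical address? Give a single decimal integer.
Answer: 1682

Derivation:
vaddr = 786 = 0b1100010010
Split: l1_idx=3, l2_idx=0, offset=18
L1[3] = 0
L2[0][0] = 52
paddr = 52 * 32 + 18 = 1682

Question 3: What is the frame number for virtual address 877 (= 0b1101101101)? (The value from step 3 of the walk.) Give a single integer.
vaddr = 877: l1_idx=3, l2_idx=3
L1[3] = 0; L2[0][3] = 38

Answer: 38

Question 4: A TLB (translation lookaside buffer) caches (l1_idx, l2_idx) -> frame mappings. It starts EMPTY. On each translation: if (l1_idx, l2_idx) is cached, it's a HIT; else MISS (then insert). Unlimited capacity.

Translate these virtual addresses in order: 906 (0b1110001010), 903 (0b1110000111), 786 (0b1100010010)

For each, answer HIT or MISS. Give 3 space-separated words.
Answer: MISS HIT MISS

Derivation:
vaddr=906: (3,4) not in TLB -> MISS, insert
vaddr=903: (3,4) in TLB -> HIT
vaddr=786: (3,0) not in TLB -> MISS, insert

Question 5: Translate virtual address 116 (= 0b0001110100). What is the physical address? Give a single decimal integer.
vaddr = 116 = 0b0001110100
Split: l1_idx=0, l2_idx=3, offset=20
L1[0] = 2
L2[2][3] = 6
paddr = 6 * 32 + 20 = 212

Answer: 212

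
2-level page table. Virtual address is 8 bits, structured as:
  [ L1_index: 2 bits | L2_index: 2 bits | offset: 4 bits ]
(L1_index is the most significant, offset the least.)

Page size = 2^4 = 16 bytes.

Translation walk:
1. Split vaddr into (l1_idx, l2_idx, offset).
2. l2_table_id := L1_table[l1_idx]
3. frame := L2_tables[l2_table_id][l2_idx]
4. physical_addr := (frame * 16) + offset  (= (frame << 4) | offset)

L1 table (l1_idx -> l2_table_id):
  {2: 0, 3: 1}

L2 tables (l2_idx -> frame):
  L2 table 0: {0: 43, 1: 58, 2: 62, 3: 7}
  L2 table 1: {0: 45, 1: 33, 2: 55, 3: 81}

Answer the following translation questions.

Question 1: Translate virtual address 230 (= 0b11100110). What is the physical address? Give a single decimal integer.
vaddr = 230 = 0b11100110
Split: l1_idx=3, l2_idx=2, offset=6
L1[3] = 1
L2[1][2] = 55
paddr = 55 * 16 + 6 = 886

Answer: 886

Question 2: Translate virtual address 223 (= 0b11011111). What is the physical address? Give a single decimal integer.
Answer: 543

Derivation:
vaddr = 223 = 0b11011111
Split: l1_idx=3, l2_idx=1, offset=15
L1[3] = 1
L2[1][1] = 33
paddr = 33 * 16 + 15 = 543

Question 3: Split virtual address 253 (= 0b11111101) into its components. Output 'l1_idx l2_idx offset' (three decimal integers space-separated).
vaddr = 253 = 0b11111101
  top 2 bits -> l1_idx = 3
  next 2 bits -> l2_idx = 3
  bottom 4 bits -> offset = 13

Answer: 3 3 13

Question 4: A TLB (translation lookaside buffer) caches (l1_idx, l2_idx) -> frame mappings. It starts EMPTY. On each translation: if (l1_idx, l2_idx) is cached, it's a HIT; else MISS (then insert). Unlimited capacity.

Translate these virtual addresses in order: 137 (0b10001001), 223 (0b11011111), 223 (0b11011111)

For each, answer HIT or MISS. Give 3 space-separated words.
vaddr=137: (2,0) not in TLB -> MISS, insert
vaddr=223: (3,1) not in TLB -> MISS, insert
vaddr=223: (3,1) in TLB -> HIT

Answer: MISS MISS HIT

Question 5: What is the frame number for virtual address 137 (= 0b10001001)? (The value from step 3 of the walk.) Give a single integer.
Answer: 43

Derivation:
vaddr = 137: l1_idx=2, l2_idx=0
L1[2] = 0; L2[0][0] = 43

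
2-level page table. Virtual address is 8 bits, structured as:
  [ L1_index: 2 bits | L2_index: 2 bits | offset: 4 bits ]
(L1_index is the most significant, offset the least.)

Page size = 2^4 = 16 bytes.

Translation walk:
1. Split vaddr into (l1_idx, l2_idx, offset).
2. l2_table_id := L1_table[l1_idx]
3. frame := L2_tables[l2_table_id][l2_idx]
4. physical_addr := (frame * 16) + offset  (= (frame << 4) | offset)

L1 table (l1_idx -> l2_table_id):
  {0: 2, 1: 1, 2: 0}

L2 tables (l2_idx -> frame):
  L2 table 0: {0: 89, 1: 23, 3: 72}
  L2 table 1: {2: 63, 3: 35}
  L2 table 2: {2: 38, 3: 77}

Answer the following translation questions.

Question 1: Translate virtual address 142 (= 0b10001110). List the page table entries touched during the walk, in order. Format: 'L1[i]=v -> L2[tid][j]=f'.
vaddr = 142 = 0b10001110
Split: l1_idx=2, l2_idx=0, offset=14

Answer: L1[2]=0 -> L2[0][0]=89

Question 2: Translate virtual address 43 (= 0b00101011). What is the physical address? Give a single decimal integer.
Answer: 619

Derivation:
vaddr = 43 = 0b00101011
Split: l1_idx=0, l2_idx=2, offset=11
L1[0] = 2
L2[2][2] = 38
paddr = 38 * 16 + 11 = 619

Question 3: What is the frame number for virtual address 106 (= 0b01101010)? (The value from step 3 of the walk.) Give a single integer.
vaddr = 106: l1_idx=1, l2_idx=2
L1[1] = 1; L2[1][2] = 63

Answer: 63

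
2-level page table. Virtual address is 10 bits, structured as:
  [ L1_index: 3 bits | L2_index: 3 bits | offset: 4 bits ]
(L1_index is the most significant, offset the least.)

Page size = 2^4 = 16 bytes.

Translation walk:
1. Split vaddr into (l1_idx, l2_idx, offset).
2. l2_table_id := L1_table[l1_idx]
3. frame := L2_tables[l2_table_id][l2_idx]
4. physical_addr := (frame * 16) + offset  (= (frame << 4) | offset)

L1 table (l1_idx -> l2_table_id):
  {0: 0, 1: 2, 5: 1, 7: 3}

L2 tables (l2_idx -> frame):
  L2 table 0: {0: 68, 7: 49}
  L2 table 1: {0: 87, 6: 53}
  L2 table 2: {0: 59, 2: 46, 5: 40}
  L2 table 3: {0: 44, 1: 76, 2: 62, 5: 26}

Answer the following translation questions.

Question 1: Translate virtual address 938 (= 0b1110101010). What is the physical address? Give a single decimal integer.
vaddr = 938 = 0b1110101010
Split: l1_idx=7, l2_idx=2, offset=10
L1[7] = 3
L2[3][2] = 62
paddr = 62 * 16 + 10 = 1002

Answer: 1002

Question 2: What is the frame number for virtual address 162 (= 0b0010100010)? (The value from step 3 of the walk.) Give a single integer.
Answer: 46

Derivation:
vaddr = 162: l1_idx=1, l2_idx=2
L1[1] = 2; L2[2][2] = 46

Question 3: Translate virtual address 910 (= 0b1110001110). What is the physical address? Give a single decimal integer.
Answer: 718

Derivation:
vaddr = 910 = 0b1110001110
Split: l1_idx=7, l2_idx=0, offset=14
L1[7] = 3
L2[3][0] = 44
paddr = 44 * 16 + 14 = 718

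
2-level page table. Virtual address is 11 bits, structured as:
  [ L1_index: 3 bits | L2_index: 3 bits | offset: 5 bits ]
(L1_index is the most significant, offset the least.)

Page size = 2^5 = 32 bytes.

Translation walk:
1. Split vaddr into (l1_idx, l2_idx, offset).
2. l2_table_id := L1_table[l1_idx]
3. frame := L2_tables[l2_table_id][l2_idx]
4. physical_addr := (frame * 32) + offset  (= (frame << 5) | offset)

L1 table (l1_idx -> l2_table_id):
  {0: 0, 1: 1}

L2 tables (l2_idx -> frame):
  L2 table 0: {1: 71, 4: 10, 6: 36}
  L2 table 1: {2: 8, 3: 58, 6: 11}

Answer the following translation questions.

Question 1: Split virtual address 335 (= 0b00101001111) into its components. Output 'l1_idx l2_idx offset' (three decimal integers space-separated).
Answer: 1 2 15

Derivation:
vaddr = 335 = 0b00101001111
  top 3 bits -> l1_idx = 1
  next 3 bits -> l2_idx = 2
  bottom 5 bits -> offset = 15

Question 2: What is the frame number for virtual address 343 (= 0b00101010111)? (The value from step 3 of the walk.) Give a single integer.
vaddr = 343: l1_idx=1, l2_idx=2
L1[1] = 1; L2[1][2] = 8

Answer: 8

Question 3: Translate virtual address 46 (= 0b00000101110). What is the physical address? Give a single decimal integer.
Answer: 2286

Derivation:
vaddr = 46 = 0b00000101110
Split: l1_idx=0, l2_idx=1, offset=14
L1[0] = 0
L2[0][1] = 71
paddr = 71 * 32 + 14 = 2286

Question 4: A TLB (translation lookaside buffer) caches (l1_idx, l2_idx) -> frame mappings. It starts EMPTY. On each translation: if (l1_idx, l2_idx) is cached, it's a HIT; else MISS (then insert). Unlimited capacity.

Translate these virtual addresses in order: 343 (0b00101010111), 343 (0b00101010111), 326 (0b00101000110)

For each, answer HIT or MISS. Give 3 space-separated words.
Answer: MISS HIT HIT

Derivation:
vaddr=343: (1,2) not in TLB -> MISS, insert
vaddr=343: (1,2) in TLB -> HIT
vaddr=326: (1,2) in TLB -> HIT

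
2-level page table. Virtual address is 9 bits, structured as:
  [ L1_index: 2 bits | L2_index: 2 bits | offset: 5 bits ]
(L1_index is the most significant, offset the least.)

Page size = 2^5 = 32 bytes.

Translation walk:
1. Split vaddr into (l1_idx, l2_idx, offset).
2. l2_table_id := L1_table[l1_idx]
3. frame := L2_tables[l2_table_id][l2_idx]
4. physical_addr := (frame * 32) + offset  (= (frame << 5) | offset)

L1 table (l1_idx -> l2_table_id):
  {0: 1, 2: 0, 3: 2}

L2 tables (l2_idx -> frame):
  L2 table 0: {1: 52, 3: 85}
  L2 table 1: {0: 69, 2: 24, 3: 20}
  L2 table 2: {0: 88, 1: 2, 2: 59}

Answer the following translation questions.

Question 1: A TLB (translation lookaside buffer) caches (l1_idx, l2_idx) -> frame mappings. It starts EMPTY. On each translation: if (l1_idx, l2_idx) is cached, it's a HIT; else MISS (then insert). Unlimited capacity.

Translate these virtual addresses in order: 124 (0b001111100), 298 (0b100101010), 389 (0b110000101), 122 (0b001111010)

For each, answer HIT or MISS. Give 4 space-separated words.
vaddr=124: (0,3) not in TLB -> MISS, insert
vaddr=298: (2,1) not in TLB -> MISS, insert
vaddr=389: (3,0) not in TLB -> MISS, insert
vaddr=122: (0,3) in TLB -> HIT

Answer: MISS MISS MISS HIT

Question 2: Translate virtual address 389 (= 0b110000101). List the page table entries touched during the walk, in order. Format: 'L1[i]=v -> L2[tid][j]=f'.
Answer: L1[3]=2 -> L2[2][0]=88

Derivation:
vaddr = 389 = 0b110000101
Split: l1_idx=3, l2_idx=0, offset=5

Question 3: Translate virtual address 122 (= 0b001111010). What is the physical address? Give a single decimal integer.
Answer: 666

Derivation:
vaddr = 122 = 0b001111010
Split: l1_idx=0, l2_idx=3, offset=26
L1[0] = 1
L2[1][3] = 20
paddr = 20 * 32 + 26 = 666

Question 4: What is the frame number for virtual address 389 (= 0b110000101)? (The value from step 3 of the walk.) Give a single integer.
Answer: 88

Derivation:
vaddr = 389: l1_idx=3, l2_idx=0
L1[3] = 2; L2[2][0] = 88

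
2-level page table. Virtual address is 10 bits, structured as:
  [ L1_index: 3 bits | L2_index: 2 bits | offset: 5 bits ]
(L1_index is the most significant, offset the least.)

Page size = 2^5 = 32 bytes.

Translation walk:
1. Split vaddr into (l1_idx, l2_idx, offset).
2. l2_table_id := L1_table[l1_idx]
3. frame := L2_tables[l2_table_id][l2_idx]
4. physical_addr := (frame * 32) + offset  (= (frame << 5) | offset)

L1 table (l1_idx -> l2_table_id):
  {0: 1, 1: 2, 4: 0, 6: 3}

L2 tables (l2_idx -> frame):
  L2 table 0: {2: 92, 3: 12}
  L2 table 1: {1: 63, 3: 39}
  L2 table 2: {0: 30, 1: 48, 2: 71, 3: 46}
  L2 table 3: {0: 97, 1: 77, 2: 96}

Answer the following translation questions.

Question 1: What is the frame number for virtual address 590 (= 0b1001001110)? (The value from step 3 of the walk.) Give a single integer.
vaddr = 590: l1_idx=4, l2_idx=2
L1[4] = 0; L2[0][2] = 92

Answer: 92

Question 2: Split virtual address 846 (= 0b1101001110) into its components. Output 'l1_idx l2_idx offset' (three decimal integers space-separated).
vaddr = 846 = 0b1101001110
  top 3 bits -> l1_idx = 6
  next 2 bits -> l2_idx = 2
  bottom 5 bits -> offset = 14

Answer: 6 2 14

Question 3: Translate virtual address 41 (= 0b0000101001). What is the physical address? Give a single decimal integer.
vaddr = 41 = 0b0000101001
Split: l1_idx=0, l2_idx=1, offset=9
L1[0] = 1
L2[1][1] = 63
paddr = 63 * 32 + 9 = 2025

Answer: 2025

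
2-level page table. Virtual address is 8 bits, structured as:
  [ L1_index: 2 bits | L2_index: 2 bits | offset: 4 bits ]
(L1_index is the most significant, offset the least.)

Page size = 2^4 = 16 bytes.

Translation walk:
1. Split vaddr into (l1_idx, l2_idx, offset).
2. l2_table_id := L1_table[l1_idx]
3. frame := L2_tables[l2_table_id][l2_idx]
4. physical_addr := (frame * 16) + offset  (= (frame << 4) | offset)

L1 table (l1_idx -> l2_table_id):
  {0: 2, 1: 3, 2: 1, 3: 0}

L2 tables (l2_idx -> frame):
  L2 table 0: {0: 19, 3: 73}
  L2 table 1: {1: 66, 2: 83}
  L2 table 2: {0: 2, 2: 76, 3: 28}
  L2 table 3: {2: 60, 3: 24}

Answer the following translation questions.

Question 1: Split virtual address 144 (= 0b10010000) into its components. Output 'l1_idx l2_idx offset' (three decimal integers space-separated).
Answer: 2 1 0

Derivation:
vaddr = 144 = 0b10010000
  top 2 bits -> l1_idx = 2
  next 2 bits -> l2_idx = 1
  bottom 4 bits -> offset = 0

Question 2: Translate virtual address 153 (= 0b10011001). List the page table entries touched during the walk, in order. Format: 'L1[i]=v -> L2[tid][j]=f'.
vaddr = 153 = 0b10011001
Split: l1_idx=2, l2_idx=1, offset=9

Answer: L1[2]=1 -> L2[1][1]=66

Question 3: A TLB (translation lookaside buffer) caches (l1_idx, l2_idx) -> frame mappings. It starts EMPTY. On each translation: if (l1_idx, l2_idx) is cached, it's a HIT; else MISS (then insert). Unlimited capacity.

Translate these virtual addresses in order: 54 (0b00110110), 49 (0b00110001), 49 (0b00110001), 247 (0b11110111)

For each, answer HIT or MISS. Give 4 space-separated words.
vaddr=54: (0,3) not in TLB -> MISS, insert
vaddr=49: (0,3) in TLB -> HIT
vaddr=49: (0,3) in TLB -> HIT
vaddr=247: (3,3) not in TLB -> MISS, insert

Answer: MISS HIT HIT MISS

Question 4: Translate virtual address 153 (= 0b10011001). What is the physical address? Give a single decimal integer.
Answer: 1065

Derivation:
vaddr = 153 = 0b10011001
Split: l1_idx=2, l2_idx=1, offset=9
L1[2] = 1
L2[1][1] = 66
paddr = 66 * 16 + 9 = 1065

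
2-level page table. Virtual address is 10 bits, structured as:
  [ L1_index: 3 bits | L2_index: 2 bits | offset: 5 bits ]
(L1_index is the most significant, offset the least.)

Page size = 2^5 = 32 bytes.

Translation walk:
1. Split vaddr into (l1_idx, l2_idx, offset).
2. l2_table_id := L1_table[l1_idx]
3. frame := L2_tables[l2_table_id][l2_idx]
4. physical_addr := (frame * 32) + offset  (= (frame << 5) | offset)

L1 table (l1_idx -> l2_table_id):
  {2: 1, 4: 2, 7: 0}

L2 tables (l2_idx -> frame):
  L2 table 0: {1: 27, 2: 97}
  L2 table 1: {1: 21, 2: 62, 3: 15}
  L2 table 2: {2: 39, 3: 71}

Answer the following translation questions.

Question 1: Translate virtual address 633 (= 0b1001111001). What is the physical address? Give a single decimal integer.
Answer: 2297

Derivation:
vaddr = 633 = 0b1001111001
Split: l1_idx=4, l2_idx=3, offset=25
L1[4] = 2
L2[2][3] = 71
paddr = 71 * 32 + 25 = 2297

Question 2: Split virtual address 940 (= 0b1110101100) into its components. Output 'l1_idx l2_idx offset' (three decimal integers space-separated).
Answer: 7 1 12

Derivation:
vaddr = 940 = 0b1110101100
  top 3 bits -> l1_idx = 7
  next 2 bits -> l2_idx = 1
  bottom 5 bits -> offset = 12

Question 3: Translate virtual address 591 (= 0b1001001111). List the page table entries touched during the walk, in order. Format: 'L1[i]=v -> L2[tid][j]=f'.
Answer: L1[4]=2 -> L2[2][2]=39

Derivation:
vaddr = 591 = 0b1001001111
Split: l1_idx=4, l2_idx=2, offset=15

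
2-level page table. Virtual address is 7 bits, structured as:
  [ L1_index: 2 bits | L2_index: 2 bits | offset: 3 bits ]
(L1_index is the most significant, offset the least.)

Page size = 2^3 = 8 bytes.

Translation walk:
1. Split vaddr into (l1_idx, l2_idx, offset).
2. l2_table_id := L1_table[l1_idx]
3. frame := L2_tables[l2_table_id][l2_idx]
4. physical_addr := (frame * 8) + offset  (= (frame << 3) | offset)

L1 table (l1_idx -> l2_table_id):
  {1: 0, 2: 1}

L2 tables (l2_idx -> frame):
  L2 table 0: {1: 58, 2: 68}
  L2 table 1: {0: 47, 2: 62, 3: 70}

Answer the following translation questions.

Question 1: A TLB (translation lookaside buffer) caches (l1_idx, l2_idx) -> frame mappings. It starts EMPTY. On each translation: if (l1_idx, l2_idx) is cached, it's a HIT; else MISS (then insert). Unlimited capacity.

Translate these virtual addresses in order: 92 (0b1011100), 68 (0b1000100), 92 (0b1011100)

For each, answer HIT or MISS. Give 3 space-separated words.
Answer: MISS MISS HIT

Derivation:
vaddr=92: (2,3) not in TLB -> MISS, insert
vaddr=68: (2,0) not in TLB -> MISS, insert
vaddr=92: (2,3) in TLB -> HIT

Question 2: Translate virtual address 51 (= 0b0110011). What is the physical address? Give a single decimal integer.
Answer: 547

Derivation:
vaddr = 51 = 0b0110011
Split: l1_idx=1, l2_idx=2, offset=3
L1[1] = 0
L2[0][2] = 68
paddr = 68 * 8 + 3 = 547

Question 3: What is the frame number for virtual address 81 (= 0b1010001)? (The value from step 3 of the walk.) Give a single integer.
vaddr = 81: l1_idx=2, l2_idx=2
L1[2] = 1; L2[1][2] = 62

Answer: 62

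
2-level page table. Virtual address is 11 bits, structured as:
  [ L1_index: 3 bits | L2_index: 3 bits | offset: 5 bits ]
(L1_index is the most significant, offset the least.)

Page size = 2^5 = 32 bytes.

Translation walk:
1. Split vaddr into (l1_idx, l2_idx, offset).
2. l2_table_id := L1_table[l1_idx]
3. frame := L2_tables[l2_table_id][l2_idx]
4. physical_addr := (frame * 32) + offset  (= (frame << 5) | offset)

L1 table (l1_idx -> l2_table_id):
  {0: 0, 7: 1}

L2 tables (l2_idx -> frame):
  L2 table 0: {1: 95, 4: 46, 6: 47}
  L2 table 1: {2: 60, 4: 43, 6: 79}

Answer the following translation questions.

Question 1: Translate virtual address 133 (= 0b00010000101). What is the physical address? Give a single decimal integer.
vaddr = 133 = 0b00010000101
Split: l1_idx=0, l2_idx=4, offset=5
L1[0] = 0
L2[0][4] = 46
paddr = 46 * 32 + 5 = 1477

Answer: 1477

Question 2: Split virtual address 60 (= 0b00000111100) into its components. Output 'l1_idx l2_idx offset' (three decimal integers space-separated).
Answer: 0 1 28

Derivation:
vaddr = 60 = 0b00000111100
  top 3 bits -> l1_idx = 0
  next 3 bits -> l2_idx = 1
  bottom 5 bits -> offset = 28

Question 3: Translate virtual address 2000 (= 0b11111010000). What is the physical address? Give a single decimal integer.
vaddr = 2000 = 0b11111010000
Split: l1_idx=7, l2_idx=6, offset=16
L1[7] = 1
L2[1][6] = 79
paddr = 79 * 32 + 16 = 2544

Answer: 2544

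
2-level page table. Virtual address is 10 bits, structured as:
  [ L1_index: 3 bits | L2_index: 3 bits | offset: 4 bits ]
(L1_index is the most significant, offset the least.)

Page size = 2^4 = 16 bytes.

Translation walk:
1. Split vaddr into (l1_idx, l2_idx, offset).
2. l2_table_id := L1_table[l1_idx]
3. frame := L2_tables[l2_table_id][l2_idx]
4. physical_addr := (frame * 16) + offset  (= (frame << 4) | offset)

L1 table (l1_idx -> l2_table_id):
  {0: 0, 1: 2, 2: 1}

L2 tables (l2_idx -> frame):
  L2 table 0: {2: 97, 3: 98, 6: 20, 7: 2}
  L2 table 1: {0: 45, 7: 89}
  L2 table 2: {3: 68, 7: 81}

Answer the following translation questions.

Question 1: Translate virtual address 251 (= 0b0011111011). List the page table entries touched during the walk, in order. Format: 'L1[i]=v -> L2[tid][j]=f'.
vaddr = 251 = 0b0011111011
Split: l1_idx=1, l2_idx=7, offset=11

Answer: L1[1]=2 -> L2[2][7]=81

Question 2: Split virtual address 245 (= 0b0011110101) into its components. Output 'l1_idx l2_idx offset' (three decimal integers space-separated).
Answer: 1 7 5

Derivation:
vaddr = 245 = 0b0011110101
  top 3 bits -> l1_idx = 1
  next 3 bits -> l2_idx = 7
  bottom 4 bits -> offset = 5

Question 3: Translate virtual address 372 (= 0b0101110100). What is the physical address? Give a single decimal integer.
vaddr = 372 = 0b0101110100
Split: l1_idx=2, l2_idx=7, offset=4
L1[2] = 1
L2[1][7] = 89
paddr = 89 * 16 + 4 = 1428

Answer: 1428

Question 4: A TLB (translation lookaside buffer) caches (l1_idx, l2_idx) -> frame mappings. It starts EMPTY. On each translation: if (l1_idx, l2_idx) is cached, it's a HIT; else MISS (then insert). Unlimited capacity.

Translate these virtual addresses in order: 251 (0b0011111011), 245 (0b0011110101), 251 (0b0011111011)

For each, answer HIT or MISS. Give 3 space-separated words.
vaddr=251: (1,7) not in TLB -> MISS, insert
vaddr=245: (1,7) in TLB -> HIT
vaddr=251: (1,7) in TLB -> HIT

Answer: MISS HIT HIT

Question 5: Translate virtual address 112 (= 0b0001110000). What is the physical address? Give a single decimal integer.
Answer: 32

Derivation:
vaddr = 112 = 0b0001110000
Split: l1_idx=0, l2_idx=7, offset=0
L1[0] = 0
L2[0][7] = 2
paddr = 2 * 16 + 0 = 32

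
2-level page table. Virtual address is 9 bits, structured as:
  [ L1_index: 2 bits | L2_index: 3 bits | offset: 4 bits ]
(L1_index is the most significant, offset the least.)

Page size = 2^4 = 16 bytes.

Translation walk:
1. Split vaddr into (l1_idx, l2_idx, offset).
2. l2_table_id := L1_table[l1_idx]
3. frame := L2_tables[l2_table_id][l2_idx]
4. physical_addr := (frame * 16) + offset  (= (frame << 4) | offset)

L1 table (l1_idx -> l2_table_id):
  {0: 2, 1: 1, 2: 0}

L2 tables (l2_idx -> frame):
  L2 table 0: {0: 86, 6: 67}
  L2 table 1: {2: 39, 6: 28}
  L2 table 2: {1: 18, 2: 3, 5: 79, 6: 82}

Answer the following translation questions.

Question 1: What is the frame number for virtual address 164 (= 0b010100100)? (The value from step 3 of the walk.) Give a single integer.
vaddr = 164: l1_idx=1, l2_idx=2
L1[1] = 1; L2[1][2] = 39

Answer: 39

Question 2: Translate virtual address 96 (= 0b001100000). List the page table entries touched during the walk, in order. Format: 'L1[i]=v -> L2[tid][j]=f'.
Answer: L1[0]=2 -> L2[2][6]=82

Derivation:
vaddr = 96 = 0b001100000
Split: l1_idx=0, l2_idx=6, offset=0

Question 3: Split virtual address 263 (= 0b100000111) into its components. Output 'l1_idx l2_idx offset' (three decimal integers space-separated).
Answer: 2 0 7

Derivation:
vaddr = 263 = 0b100000111
  top 2 bits -> l1_idx = 2
  next 3 bits -> l2_idx = 0
  bottom 4 bits -> offset = 7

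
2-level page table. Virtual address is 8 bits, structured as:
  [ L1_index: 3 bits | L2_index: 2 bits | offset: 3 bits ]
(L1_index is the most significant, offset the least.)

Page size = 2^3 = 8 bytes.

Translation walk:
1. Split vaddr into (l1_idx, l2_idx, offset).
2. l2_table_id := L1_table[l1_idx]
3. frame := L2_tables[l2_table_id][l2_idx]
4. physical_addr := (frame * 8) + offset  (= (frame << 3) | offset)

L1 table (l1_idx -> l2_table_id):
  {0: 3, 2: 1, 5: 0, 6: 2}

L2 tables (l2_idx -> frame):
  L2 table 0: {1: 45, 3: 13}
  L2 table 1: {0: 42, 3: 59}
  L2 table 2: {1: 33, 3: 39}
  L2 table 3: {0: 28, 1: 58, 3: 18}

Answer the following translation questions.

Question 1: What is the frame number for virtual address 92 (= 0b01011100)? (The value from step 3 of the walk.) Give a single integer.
Answer: 59

Derivation:
vaddr = 92: l1_idx=2, l2_idx=3
L1[2] = 1; L2[1][3] = 59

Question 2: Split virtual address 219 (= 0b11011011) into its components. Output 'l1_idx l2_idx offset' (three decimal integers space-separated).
vaddr = 219 = 0b11011011
  top 3 bits -> l1_idx = 6
  next 2 bits -> l2_idx = 3
  bottom 3 bits -> offset = 3

Answer: 6 3 3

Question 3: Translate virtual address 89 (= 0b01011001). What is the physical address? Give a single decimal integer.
Answer: 473

Derivation:
vaddr = 89 = 0b01011001
Split: l1_idx=2, l2_idx=3, offset=1
L1[2] = 1
L2[1][3] = 59
paddr = 59 * 8 + 1 = 473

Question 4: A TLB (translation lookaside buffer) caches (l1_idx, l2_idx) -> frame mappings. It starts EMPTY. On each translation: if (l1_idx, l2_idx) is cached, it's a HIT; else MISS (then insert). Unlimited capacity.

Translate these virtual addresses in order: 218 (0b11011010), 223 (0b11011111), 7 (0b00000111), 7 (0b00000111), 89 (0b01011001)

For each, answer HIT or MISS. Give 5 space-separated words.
Answer: MISS HIT MISS HIT MISS

Derivation:
vaddr=218: (6,3) not in TLB -> MISS, insert
vaddr=223: (6,3) in TLB -> HIT
vaddr=7: (0,0) not in TLB -> MISS, insert
vaddr=7: (0,0) in TLB -> HIT
vaddr=89: (2,3) not in TLB -> MISS, insert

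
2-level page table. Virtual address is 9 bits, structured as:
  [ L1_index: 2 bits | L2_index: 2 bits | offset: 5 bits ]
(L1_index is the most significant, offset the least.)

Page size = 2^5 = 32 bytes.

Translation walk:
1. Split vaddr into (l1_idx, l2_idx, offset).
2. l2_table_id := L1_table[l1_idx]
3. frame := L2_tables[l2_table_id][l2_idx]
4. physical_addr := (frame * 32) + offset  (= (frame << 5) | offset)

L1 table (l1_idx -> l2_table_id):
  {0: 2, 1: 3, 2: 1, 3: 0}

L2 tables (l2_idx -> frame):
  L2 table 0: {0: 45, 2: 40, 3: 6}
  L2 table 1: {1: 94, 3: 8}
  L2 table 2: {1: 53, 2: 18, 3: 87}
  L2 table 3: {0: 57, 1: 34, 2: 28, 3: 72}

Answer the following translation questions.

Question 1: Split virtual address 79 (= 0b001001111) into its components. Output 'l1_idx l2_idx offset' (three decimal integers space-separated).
vaddr = 79 = 0b001001111
  top 2 bits -> l1_idx = 0
  next 2 bits -> l2_idx = 2
  bottom 5 bits -> offset = 15

Answer: 0 2 15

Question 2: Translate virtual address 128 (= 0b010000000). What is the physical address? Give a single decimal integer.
vaddr = 128 = 0b010000000
Split: l1_idx=1, l2_idx=0, offset=0
L1[1] = 3
L2[3][0] = 57
paddr = 57 * 32 + 0 = 1824

Answer: 1824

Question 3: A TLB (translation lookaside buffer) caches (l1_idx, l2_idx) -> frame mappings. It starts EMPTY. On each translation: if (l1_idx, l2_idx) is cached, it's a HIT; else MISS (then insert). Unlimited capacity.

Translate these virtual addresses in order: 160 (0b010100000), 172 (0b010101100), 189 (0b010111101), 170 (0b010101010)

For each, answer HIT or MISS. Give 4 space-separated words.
Answer: MISS HIT HIT HIT

Derivation:
vaddr=160: (1,1) not in TLB -> MISS, insert
vaddr=172: (1,1) in TLB -> HIT
vaddr=189: (1,1) in TLB -> HIT
vaddr=170: (1,1) in TLB -> HIT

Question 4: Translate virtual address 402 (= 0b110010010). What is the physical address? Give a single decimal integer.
Answer: 1458

Derivation:
vaddr = 402 = 0b110010010
Split: l1_idx=3, l2_idx=0, offset=18
L1[3] = 0
L2[0][0] = 45
paddr = 45 * 32 + 18 = 1458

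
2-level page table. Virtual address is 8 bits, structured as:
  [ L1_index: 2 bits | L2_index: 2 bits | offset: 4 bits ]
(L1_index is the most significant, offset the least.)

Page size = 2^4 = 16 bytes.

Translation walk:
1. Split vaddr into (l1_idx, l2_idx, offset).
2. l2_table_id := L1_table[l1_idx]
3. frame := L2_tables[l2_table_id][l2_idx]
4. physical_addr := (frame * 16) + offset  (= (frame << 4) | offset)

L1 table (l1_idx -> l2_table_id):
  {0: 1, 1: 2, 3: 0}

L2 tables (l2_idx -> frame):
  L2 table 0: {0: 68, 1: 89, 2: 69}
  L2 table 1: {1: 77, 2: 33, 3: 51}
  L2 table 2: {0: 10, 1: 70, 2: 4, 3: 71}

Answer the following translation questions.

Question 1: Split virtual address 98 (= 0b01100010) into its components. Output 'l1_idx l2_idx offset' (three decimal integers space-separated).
Answer: 1 2 2

Derivation:
vaddr = 98 = 0b01100010
  top 2 bits -> l1_idx = 1
  next 2 bits -> l2_idx = 2
  bottom 4 bits -> offset = 2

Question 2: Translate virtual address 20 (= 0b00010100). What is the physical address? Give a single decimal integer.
vaddr = 20 = 0b00010100
Split: l1_idx=0, l2_idx=1, offset=4
L1[0] = 1
L2[1][1] = 77
paddr = 77 * 16 + 4 = 1236

Answer: 1236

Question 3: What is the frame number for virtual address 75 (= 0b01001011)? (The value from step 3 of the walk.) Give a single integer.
vaddr = 75: l1_idx=1, l2_idx=0
L1[1] = 2; L2[2][0] = 10

Answer: 10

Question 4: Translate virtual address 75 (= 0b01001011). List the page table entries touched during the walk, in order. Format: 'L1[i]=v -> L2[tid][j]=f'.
vaddr = 75 = 0b01001011
Split: l1_idx=1, l2_idx=0, offset=11

Answer: L1[1]=2 -> L2[2][0]=10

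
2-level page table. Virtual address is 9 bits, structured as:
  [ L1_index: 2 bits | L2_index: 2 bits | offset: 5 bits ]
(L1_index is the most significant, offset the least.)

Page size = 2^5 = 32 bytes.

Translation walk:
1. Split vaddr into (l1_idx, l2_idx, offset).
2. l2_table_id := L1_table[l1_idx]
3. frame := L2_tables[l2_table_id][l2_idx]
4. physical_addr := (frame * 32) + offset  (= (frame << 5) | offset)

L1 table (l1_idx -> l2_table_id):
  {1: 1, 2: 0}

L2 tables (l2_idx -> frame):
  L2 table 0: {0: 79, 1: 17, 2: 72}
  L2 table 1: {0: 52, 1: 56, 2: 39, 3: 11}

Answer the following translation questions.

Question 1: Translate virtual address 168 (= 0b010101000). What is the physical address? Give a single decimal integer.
vaddr = 168 = 0b010101000
Split: l1_idx=1, l2_idx=1, offset=8
L1[1] = 1
L2[1][1] = 56
paddr = 56 * 32 + 8 = 1800

Answer: 1800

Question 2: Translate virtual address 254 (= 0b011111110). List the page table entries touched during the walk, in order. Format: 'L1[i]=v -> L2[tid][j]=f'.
vaddr = 254 = 0b011111110
Split: l1_idx=1, l2_idx=3, offset=30

Answer: L1[1]=1 -> L2[1][3]=11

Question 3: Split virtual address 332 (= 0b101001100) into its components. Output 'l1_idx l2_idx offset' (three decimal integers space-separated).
Answer: 2 2 12

Derivation:
vaddr = 332 = 0b101001100
  top 2 bits -> l1_idx = 2
  next 2 bits -> l2_idx = 2
  bottom 5 bits -> offset = 12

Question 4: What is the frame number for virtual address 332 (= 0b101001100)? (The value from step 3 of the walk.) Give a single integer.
Answer: 72

Derivation:
vaddr = 332: l1_idx=2, l2_idx=2
L1[2] = 0; L2[0][2] = 72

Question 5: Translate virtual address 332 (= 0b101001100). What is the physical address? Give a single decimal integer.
vaddr = 332 = 0b101001100
Split: l1_idx=2, l2_idx=2, offset=12
L1[2] = 0
L2[0][2] = 72
paddr = 72 * 32 + 12 = 2316

Answer: 2316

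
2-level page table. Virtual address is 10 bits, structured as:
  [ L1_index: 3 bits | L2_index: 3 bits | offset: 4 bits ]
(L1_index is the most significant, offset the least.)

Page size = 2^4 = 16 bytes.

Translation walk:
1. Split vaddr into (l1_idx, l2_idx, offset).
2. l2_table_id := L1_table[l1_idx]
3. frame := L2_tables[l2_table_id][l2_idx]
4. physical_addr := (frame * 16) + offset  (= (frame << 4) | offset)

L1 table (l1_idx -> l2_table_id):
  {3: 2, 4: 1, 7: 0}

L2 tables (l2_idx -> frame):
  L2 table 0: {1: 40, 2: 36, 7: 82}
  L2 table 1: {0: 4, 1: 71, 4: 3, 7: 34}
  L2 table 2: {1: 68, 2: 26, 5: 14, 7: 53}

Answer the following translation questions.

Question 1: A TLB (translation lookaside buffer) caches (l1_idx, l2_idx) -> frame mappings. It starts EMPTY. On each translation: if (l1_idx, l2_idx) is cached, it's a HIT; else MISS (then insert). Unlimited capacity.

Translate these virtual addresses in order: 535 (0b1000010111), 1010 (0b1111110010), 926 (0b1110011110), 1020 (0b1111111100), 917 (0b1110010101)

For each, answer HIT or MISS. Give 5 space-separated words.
Answer: MISS MISS MISS HIT HIT

Derivation:
vaddr=535: (4,1) not in TLB -> MISS, insert
vaddr=1010: (7,7) not in TLB -> MISS, insert
vaddr=926: (7,1) not in TLB -> MISS, insert
vaddr=1020: (7,7) in TLB -> HIT
vaddr=917: (7,1) in TLB -> HIT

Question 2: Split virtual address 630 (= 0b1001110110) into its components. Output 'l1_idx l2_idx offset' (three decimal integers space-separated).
vaddr = 630 = 0b1001110110
  top 3 bits -> l1_idx = 4
  next 3 bits -> l2_idx = 7
  bottom 4 bits -> offset = 6

Answer: 4 7 6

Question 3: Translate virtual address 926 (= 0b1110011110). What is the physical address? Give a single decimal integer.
Answer: 654

Derivation:
vaddr = 926 = 0b1110011110
Split: l1_idx=7, l2_idx=1, offset=14
L1[7] = 0
L2[0][1] = 40
paddr = 40 * 16 + 14 = 654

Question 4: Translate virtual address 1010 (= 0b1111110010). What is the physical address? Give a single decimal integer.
Answer: 1314

Derivation:
vaddr = 1010 = 0b1111110010
Split: l1_idx=7, l2_idx=7, offset=2
L1[7] = 0
L2[0][7] = 82
paddr = 82 * 16 + 2 = 1314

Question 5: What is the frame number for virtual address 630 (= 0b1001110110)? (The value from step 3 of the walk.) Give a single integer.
vaddr = 630: l1_idx=4, l2_idx=7
L1[4] = 1; L2[1][7] = 34

Answer: 34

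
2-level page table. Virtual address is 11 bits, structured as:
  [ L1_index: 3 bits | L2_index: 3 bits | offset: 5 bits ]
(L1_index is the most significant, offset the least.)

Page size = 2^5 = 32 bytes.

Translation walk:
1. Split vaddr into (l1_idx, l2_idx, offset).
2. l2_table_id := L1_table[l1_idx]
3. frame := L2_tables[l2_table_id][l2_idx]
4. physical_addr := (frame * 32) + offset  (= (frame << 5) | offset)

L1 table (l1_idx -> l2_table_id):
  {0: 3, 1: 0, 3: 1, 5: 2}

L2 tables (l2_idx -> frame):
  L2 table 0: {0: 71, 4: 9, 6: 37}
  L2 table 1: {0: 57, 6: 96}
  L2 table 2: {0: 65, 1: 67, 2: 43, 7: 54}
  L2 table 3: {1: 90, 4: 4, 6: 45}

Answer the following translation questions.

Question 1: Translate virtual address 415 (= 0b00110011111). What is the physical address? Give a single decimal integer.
vaddr = 415 = 0b00110011111
Split: l1_idx=1, l2_idx=4, offset=31
L1[1] = 0
L2[0][4] = 9
paddr = 9 * 32 + 31 = 319

Answer: 319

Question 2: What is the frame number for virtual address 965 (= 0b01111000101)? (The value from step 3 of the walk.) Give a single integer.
vaddr = 965: l1_idx=3, l2_idx=6
L1[3] = 1; L2[1][6] = 96

Answer: 96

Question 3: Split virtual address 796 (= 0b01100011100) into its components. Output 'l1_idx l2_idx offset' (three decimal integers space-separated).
Answer: 3 0 28

Derivation:
vaddr = 796 = 0b01100011100
  top 3 bits -> l1_idx = 3
  next 3 bits -> l2_idx = 0
  bottom 5 bits -> offset = 28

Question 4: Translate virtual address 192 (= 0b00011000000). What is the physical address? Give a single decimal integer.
vaddr = 192 = 0b00011000000
Split: l1_idx=0, l2_idx=6, offset=0
L1[0] = 3
L2[3][6] = 45
paddr = 45 * 32 + 0 = 1440

Answer: 1440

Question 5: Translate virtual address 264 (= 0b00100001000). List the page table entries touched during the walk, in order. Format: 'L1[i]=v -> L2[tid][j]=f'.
Answer: L1[1]=0 -> L2[0][0]=71

Derivation:
vaddr = 264 = 0b00100001000
Split: l1_idx=1, l2_idx=0, offset=8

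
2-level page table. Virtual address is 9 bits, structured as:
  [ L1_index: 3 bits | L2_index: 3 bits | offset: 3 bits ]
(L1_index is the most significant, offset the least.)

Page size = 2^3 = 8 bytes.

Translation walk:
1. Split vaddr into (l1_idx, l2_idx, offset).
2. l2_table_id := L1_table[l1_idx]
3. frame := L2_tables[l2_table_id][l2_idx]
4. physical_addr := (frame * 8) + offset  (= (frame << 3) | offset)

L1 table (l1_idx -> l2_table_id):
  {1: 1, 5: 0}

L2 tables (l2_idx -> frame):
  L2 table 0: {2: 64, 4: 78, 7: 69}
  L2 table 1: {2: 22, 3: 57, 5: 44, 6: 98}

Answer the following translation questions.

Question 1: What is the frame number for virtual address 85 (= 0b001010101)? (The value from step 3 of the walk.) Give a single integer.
vaddr = 85: l1_idx=1, l2_idx=2
L1[1] = 1; L2[1][2] = 22

Answer: 22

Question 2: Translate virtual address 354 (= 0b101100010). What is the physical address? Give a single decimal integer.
vaddr = 354 = 0b101100010
Split: l1_idx=5, l2_idx=4, offset=2
L1[5] = 0
L2[0][4] = 78
paddr = 78 * 8 + 2 = 626

Answer: 626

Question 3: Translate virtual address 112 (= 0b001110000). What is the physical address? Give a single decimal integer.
vaddr = 112 = 0b001110000
Split: l1_idx=1, l2_idx=6, offset=0
L1[1] = 1
L2[1][6] = 98
paddr = 98 * 8 + 0 = 784

Answer: 784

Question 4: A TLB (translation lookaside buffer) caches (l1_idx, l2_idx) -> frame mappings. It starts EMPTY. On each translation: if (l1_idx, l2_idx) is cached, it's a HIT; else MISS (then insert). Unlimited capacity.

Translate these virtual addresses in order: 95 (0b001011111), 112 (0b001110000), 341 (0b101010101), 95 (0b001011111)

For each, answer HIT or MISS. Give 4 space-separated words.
vaddr=95: (1,3) not in TLB -> MISS, insert
vaddr=112: (1,6) not in TLB -> MISS, insert
vaddr=341: (5,2) not in TLB -> MISS, insert
vaddr=95: (1,3) in TLB -> HIT

Answer: MISS MISS MISS HIT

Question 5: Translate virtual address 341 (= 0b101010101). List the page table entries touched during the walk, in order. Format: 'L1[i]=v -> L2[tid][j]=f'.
Answer: L1[5]=0 -> L2[0][2]=64

Derivation:
vaddr = 341 = 0b101010101
Split: l1_idx=5, l2_idx=2, offset=5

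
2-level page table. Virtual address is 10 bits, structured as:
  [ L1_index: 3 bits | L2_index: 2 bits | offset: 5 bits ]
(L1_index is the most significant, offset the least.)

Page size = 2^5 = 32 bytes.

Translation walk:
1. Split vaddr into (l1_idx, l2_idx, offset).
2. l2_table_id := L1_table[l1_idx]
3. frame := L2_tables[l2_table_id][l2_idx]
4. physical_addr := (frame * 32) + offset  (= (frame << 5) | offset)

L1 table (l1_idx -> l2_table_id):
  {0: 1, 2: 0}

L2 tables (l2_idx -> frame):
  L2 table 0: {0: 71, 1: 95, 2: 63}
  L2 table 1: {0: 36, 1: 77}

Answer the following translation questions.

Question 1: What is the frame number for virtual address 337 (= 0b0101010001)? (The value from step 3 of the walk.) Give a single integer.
Answer: 63

Derivation:
vaddr = 337: l1_idx=2, l2_idx=2
L1[2] = 0; L2[0][2] = 63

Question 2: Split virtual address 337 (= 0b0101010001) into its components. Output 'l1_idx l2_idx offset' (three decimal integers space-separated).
Answer: 2 2 17

Derivation:
vaddr = 337 = 0b0101010001
  top 3 bits -> l1_idx = 2
  next 2 bits -> l2_idx = 2
  bottom 5 bits -> offset = 17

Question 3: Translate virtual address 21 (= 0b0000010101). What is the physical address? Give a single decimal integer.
Answer: 1173

Derivation:
vaddr = 21 = 0b0000010101
Split: l1_idx=0, l2_idx=0, offset=21
L1[0] = 1
L2[1][0] = 36
paddr = 36 * 32 + 21 = 1173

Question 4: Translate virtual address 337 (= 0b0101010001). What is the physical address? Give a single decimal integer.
Answer: 2033

Derivation:
vaddr = 337 = 0b0101010001
Split: l1_idx=2, l2_idx=2, offset=17
L1[2] = 0
L2[0][2] = 63
paddr = 63 * 32 + 17 = 2033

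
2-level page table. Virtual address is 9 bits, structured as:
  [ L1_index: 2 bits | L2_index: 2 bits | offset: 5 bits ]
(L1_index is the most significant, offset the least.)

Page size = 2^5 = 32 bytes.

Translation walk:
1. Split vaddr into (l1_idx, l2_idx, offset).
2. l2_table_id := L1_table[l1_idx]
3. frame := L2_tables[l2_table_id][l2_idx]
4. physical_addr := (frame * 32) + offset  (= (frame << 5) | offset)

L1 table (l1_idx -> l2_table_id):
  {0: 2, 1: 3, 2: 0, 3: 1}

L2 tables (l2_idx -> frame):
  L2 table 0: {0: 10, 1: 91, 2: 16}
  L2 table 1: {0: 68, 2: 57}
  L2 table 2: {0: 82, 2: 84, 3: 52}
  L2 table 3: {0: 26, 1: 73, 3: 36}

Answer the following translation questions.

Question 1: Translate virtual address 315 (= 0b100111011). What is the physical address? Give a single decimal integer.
vaddr = 315 = 0b100111011
Split: l1_idx=2, l2_idx=1, offset=27
L1[2] = 0
L2[0][1] = 91
paddr = 91 * 32 + 27 = 2939

Answer: 2939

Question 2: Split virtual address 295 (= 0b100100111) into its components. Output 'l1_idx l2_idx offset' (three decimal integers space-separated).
Answer: 2 1 7

Derivation:
vaddr = 295 = 0b100100111
  top 2 bits -> l1_idx = 2
  next 2 bits -> l2_idx = 1
  bottom 5 bits -> offset = 7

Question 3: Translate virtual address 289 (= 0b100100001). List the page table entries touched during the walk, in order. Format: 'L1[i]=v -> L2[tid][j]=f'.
vaddr = 289 = 0b100100001
Split: l1_idx=2, l2_idx=1, offset=1

Answer: L1[2]=0 -> L2[0][1]=91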